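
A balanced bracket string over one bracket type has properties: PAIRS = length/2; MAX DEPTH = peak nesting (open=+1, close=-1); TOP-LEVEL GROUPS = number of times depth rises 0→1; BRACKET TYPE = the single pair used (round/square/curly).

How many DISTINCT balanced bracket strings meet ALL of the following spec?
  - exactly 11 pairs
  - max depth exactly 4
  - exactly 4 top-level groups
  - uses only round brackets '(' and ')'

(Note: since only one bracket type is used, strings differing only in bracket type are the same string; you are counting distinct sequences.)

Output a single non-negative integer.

Spec: pairs=11 depth=4 groups=4
Count(depth <= 4) = 5372
Count(depth <= 3) = 2528
Count(depth == 4) = 5372 - 2528 = 2844

Answer: 2844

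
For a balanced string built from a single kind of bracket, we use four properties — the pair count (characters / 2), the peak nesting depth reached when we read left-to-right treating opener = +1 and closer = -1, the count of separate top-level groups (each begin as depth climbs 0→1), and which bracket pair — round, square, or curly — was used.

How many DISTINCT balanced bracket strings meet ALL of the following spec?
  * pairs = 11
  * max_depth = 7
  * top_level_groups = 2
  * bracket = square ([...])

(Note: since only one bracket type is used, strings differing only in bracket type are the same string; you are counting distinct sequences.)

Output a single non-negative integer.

Answer: 1024

Derivation:
Spec: pairs=11 depth=7 groups=2
Count(depth <= 7) = 16528
Count(depth <= 6) = 15504
Count(depth == 7) = 16528 - 15504 = 1024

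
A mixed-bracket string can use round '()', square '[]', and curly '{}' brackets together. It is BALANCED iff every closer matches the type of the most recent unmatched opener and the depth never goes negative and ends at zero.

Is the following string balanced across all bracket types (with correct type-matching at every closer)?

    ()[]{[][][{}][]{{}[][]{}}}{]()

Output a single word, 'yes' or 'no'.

Answer: no

Derivation:
pos 0: push '('; stack = (
pos 1: ')' matches '('; pop; stack = (empty)
pos 2: push '['; stack = [
pos 3: ']' matches '['; pop; stack = (empty)
pos 4: push '{'; stack = {
pos 5: push '['; stack = {[
pos 6: ']' matches '['; pop; stack = {
pos 7: push '['; stack = {[
pos 8: ']' matches '['; pop; stack = {
pos 9: push '['; stack = {[
pos 10: push '{'; stack = {[{
pos 11: '}' matches '{'; pop; stack = {[
pos 12: ']' matches '['; pop; stack = {
pos 13: push '['; stack = {[
pos 14: ']' matches '['; pop; stack = {
pos 15: push '{'; stack = {{
pos 16: push '{'; stack = {{{
pos 17: '}' matches '{'; pop; stack = {{
pos 18: push '['; stack = {{[
pos 19: ']' matches '['; pop; stack = {{
pos 20: push '['; stack = {{[
pos 21: ']' matches '['; pop; stack = {{
pos 22: push '{'; stack = {{{
pos 23: '}' matches '{'; pop; stack = {{
pos 24: '}' matches '{'; pop; stack = {
pos 25: '}' matches '{'; pop; stack = (empty)
pos 26: push '{'; stack = {
pos 27: saw closer ']' but top of stack is '{' (expected '}') → INVALID
Verdict: type mismatch at position 27: ']' closes '{' → no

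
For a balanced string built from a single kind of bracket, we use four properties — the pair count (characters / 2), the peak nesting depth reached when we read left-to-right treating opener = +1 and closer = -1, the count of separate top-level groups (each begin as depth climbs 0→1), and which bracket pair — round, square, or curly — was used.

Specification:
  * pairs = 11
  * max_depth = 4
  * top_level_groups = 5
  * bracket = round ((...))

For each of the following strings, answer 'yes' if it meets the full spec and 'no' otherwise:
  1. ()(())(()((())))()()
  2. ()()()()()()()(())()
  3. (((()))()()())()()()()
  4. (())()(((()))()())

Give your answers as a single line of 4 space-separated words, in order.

Answer: no no yes no

Derivation:
String 1 '()(())(()((())))()()': depth seq [1 0 1 2 1 0 1 2 1 2 3 4 3 2 1 0 1 0 1 0]
  -> pairs=10 depth=4 groups=5 -> no
String 2 '()()()()()()()(())()': depth seq [1 0 1 0 1 0 1 0 1 0 1 0 1 0 1 2 1 0 1 0]
  -> pairs=10 depth=2 groups=9 -> no
String 3 '(((()))()()())()()()()': depth seq [1 2 3 4 3 2 1 2 1 2 1 2 1 0 1 0 1 0 1 0 1 0]
  -> pairs=11 depth=4 groups=5 -> yes
String 4 '(())()(((()))()())': depth seq [1 2 1 0 1 0 1 2 3 4 3 2 1 2 1 2 1 0]
  -> pairs=9 depth=4 groups=3 -> no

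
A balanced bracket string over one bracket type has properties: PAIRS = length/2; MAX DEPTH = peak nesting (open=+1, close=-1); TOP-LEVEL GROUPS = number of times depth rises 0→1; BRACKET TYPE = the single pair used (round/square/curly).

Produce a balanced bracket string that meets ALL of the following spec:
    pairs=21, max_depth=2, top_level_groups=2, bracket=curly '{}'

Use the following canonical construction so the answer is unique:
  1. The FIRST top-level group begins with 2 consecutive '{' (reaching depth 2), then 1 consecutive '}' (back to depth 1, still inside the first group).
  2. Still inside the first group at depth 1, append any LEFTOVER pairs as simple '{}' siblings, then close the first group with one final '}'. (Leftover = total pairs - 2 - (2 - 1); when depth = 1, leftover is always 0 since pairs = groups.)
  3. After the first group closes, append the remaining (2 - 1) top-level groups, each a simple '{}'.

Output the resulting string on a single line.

Answer: {{}{}{}{}{}{}{}{}{}{}{}{}{}{}{}{}{}{}{}}{}

Derivation:
Spec: pairs=21 depth=2 groups=2
Leftover pairs = 21 - 2 - (2-1) = 18
First group: deep chain of depth 2 + 18 sibling pairs
Remaining 1 groups: simple '{}' each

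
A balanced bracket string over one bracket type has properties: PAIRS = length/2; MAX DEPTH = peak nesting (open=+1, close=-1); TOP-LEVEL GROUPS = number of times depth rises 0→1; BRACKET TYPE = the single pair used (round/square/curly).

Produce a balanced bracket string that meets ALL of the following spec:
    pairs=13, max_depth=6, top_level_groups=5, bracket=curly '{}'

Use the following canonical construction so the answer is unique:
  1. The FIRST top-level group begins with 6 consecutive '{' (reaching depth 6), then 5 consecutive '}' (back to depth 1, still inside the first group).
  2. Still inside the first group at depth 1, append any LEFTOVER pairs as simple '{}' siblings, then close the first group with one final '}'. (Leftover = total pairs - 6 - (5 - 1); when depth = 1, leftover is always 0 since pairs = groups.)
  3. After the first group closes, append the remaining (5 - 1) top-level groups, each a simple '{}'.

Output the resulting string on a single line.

Answer: {{{{{{}}}}}{}{}{}}{}{}{}{}

Derivation:
Spec: pairs=13 depth=6 groups=5
Leftover pairs = 13 - 6 - (5-1) = 3
First group: deep chain of depth 6 + 3 sibling pairs
Remaining 4 groups: simple '{}' each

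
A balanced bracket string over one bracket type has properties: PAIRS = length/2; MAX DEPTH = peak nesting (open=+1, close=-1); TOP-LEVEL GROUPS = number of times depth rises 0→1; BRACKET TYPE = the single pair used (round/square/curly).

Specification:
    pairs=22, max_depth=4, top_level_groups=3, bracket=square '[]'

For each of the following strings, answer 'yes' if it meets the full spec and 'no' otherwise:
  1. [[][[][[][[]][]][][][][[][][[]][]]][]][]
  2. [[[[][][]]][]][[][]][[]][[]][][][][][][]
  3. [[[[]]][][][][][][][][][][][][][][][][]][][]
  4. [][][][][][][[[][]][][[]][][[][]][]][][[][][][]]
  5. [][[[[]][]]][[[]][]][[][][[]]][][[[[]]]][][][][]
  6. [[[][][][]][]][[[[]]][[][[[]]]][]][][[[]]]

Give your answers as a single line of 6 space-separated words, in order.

String 1 '[[][[][[][[]][]][][][][[][][[]][]]][]][]': depth seq [1 2 1 2 3 2 3 4 3 4 5 4 3 4 3 2 3 2 3 2 3 2 3 4 3 4 3 4 5 4 3 4 3 2 1 2 1 0 1 0]
  -> pairs=20 depth=5 groups=2 -> no
String 2 '[[[[][][]]][]][[][]][[]][[]][][][][][][]': depth seq [1 2 3 4 3 4 3 4 3 2 1 2 1 0 1 2 1 2 1 0 1 2 1 0 1 2 1 0 1 0 1 0 1 0 1 0 1 0 1 0]
  -> pairs=20 depth=4 groups=10 -> no
String 3 '[[[[]]][][][][][][][][][][][][][][][][]][][]': depth seq [1 2 3 4 3 2 1 2 1 2 1 2 1 2 1 2 1 2 1 2 1 2 1 2 1 2 1 2 1 2 1 2 1 2 1 2 1 2 1 0 1 0 1 0]
  -> pairs=22 depth=4 groups=3 -> yes
String 4 '[][][][][][][[[][]][][[]][][[][]][]][][[][][][]]': depth seq [1 0 1 0 1 0 1 0 1 0 1 0 1 2 3 2 3 2 1 2 1 2 3 2 1 2 1 2 3 2 3 2 1 2 1 0 1 0 1 2 1 2 1 2 1 2 1 0]
  -> pairs=24 depth=3 groups=9 -> no
String 5 '[][[[[]][]]][[[]][]][[][][[]]][][[[[]]]][][][][]': depth seq [1 0 1 2 3 4 3 2 3 2 1 0 1 2 3 2 1 2 1 0 1 2 1 2 1 2 3 2 1 0 1 0 1 2 3 4 3 2 1 0 1 0 1 0 1 0 1 0]
  -> pairs=24 depth=4 groups=10 -> no
String 6 '[[[][][][]][]][[[[]]][[][[[]]]][]][][[[]]]': depth seq [1 2 3 2 3 2 3 2 3 2 1 2 1 0 1 2 3 4 3 2 1 2 3 2 3 4 5 4 3 2 1 2 1 0 1 0 1 2 3 2 1 0]
  -> pairs=21 depth=5 groups=4 -> no

Answer: no no yes no no no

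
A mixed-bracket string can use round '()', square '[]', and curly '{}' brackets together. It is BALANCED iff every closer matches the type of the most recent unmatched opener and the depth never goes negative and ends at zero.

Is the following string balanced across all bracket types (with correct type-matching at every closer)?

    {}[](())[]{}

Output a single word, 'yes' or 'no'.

pos 0: push '{'; stack = {
pos 1: '}' matches '{'; pop; stack = (empty)
pos 2: push '['; stack = [
pos 3: ']' matches '['; pop; stack = (empty)
pos 4: push '('; stack = (
pos 5: push '('; stack = ((
pos 6: ')' matches '('; pop; stack = (
pos 7: ')' matches '('; pop; stack = (empty)
pos 8: push '['; stack = [
pos 9: ']' matches '['; pop; stack = (empty)
pos 10: push '{'; stack = {
pos 11: '}' matches '{'; pop; stack = (empty)
end: stack empty → VALID
Verdict: properly nested → yes

Answer: yes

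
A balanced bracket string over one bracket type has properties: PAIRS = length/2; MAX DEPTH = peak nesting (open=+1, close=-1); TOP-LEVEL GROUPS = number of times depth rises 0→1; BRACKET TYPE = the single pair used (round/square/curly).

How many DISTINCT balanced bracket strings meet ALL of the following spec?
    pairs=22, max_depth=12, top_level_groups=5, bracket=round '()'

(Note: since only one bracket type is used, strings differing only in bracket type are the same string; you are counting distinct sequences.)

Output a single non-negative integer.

Answer: 7339320

Derivation:
Spec: pairs=22 depth=12 groups=5
Count(depth <= 12) = 6539355210
Count(depth <= 11) = 6532015890
Count(depth == 12) = 6539355210 - 6532015890 = 7339320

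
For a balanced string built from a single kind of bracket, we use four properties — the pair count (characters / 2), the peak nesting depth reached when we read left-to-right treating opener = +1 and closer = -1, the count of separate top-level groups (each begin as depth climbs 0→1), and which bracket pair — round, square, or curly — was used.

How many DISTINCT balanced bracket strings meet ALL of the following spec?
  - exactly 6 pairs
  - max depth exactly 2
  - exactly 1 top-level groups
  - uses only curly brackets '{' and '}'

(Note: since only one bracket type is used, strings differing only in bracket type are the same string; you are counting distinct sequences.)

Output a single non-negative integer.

Spec: pairs=6 depth=2 groups=1
Count(depth <= 2) = 1
Count(depth <= 1) = 0
Count(depth == 2) = 1 - 0 = 1

Answer: 1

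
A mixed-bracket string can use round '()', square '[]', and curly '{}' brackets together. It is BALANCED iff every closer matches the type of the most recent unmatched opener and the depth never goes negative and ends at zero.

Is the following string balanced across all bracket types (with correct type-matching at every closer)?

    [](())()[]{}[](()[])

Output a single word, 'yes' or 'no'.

Answer: yes

Derivation:
pos 0: push '['; stack = [
pos 1: ']' matches '['; pop; stack = (empty)
pos 2: push '('; stack = (
pos 3: push '('; stack = ((
pos 4: ')' matches '('; pop; stack = (
pos 5: ')' matches '('; pop; stack = (empty)
pos 6: push '('; stack = (
pos 7: ')' matches '('; pop; stack = (empty)
pos 8: push '['; stack = [
pos 9: ']' matches '['; pop; stack = (empty)
pos 10: push '{'; stack = {
pos 11: '}' matches '{'; pop; stack = (empty)
pos 12: push '['; stack = [
pos 13: ']' matches '['; pop; stack = (empty)
pos 14: push '('; stack = (
pos 15: push '('; stack = ((
pos 16: ')' matches '('; pop; stack = (
pos 17: push '['; stack = ([
pos 18: ']' matches '['; pop; stack = (
pos 19: ')' matches '('; pop; stack = (empty)
end: stack empty → VALID
Verdict: properly nested → yes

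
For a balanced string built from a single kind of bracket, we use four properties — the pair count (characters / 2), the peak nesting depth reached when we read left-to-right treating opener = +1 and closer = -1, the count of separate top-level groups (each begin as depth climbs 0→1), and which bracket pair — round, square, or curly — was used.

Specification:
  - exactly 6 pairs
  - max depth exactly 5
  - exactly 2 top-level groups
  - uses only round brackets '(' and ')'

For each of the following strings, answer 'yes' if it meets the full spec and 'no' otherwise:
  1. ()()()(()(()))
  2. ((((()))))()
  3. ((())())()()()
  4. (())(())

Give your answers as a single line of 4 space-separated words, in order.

Answer: no yes no no

Derivation:
String 1 '()()()(()(()))': depth seq [1 0 1 0 1 0 1 2 1 2 3 2 1 0]
  -> pairs=7 depth=3 groups=4 -> no
String 2 '((((()))))()': depth seq [1 2 3 4 5 4 3 2 1 0 1 0]
  -> pairs=6 depth=5 groups=2 -> yes
String 3 '((())())()()()': depth seq [1 2 3 2 1 2 1 0 1 0 1 0 1 0]
  -> pairs=7 depth=3 groups=4 -> no
String 4 '(())(())': depth seq [1 2 1 0 1 2 1 0]
  -> pairs=4 depth=2 groups=2 -> no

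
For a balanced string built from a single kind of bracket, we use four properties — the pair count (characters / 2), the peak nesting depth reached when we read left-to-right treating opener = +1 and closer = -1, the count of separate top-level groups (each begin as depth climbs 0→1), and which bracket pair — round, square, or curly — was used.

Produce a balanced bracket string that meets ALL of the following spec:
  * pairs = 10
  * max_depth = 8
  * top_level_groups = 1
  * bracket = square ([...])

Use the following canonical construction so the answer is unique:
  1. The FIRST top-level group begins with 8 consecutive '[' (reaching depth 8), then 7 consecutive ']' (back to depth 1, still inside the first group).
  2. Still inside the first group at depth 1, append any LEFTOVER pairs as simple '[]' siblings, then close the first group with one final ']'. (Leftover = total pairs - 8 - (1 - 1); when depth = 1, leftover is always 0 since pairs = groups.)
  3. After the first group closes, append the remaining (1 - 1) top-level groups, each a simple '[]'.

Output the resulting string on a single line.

Spec: pairs=10 depth=8 groups=1
Leftover pairs = 10 - 8 - (1-1) = 2
First group: deep chain of depth 8 + 2 sibling pairs
Remaining 0 groups: simple '[]' each

Answer: [[[[[[[[]]]]]]][][]]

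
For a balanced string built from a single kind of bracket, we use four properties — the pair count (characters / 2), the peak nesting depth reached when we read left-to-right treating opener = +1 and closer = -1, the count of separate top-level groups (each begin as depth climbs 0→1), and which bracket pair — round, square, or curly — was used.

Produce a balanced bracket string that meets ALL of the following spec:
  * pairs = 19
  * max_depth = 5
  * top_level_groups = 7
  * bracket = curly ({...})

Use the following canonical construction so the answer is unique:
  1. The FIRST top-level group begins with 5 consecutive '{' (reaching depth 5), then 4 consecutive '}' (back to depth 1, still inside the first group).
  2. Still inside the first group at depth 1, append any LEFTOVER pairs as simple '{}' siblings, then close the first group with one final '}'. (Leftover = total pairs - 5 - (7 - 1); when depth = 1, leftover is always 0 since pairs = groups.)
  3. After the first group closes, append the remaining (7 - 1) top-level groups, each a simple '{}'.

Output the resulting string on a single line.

Answer: {{{{{}}}}{}{}{}{}{}{}{}{}}{}{}{}{}{}{}

Derivation:
Spec: pairs=19 depth=5 groups=7
Leftover pairs = 19 - 5 - (7-1) = 8
First group: deep chain of depth 5 + 8 sibling pairs
Remaining 6 groups: simple '{}' each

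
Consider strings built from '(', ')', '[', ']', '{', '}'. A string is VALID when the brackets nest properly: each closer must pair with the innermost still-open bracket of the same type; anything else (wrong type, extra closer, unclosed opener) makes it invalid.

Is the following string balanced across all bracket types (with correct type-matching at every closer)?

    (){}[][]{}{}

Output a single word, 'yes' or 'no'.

Answer: yes

Derivation:
pos 0: push '('; stack = (
pos 1: ')' matches '('; pop; stack = (empty)
pos 2: push '{'; stack = {
pos 3: '}' matches '{'; pop; stack = (empty)
pos 4: push '['; stack = [
pos 5: ']' matches '['; pop; stack = (empty)
pos 6: push '['; stack = [
pos 7: ']' matches '['; pop; stack = (empty)
pos 8: push '{'; stack = {
pos 9: '}' matches '{'; pop; stack = (empty)
pos 10: push '{'; stack = {
pos 11: '}' matches '{'; pop; stack = (empty)
end: stack empty → VALID
Verdict: properly nested → yes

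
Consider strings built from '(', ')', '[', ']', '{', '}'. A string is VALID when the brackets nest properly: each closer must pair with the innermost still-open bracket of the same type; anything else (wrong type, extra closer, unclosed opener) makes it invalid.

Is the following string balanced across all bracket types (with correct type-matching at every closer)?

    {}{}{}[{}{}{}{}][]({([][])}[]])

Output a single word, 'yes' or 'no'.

Answer: no

Derivation:
pos 0: push '{'; stack = {
pos 1: '}' matches '{'; pop; stack = (empty)
pos 2: push '{'; stack = {
pos 3: '}' matches '{'; pop; stack = (empty)
pos 4: push '{'; stack = {
pos 5: '}' matches '{'; pop; stack = (empty)
pos 6: push '['; stack = [
pos 7: push '{'; stack = [{
pos 8: '}' matches '{'; pop; stack = [
pos 9: push '{'; stack = [{
pos 10: '}' matches '{'; pop; stack = [
pos 11: push '{'; stack = [{
pos 12: '}' matches '{'; pop; stack = [
pos 13: push '{'; stack = [{
pos 14: '}' matches '{'; pop; stack = [
pos 15: ']' matches '['; pop; stack = (empty)
pos 16: push '['; stack = [
pos 17: ']' matches '['; pop; stack = (empty)
pos 18: push '('; stack = (
pos 19: push '{'; stack = ({
pos 20: push '('; stack = ({(
pos 21: push '['; stack = ({([
pos 22: ']' matches '['; pop; stack = ({(
pos 23: push '['; stack = ({([
pos 24: ']' matches '['; pop; stack = ({(
pos 25: ')' matches '('; pop; stack = ({
pos 26: '}' matches '{'; pop; stack = (
pos 27: push '['; stack = ([
pos 28: ']' matches '['; pop; stack = (
pos 29: saw closer ']' but top of stack is '(' (expected ')') → INVALID
Verdict: type mismatch at position 29: ']' closes '(' → no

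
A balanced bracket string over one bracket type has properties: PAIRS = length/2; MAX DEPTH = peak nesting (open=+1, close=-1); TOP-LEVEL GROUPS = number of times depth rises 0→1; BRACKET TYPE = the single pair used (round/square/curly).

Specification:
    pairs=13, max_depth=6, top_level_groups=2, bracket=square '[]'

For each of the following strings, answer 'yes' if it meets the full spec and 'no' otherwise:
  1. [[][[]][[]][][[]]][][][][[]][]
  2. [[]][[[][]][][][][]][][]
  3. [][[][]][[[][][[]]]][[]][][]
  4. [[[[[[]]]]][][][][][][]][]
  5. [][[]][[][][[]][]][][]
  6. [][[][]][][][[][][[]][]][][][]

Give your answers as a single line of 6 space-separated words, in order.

Answer: no no no yes no no

Derivation:
String 1 '[[][[]][[]][][[]]][][][][[]][]': depth seq [1 2 1 2 3 2 1 2 3 2 1 2 1 2 3 2 1 0 1 0 1 0 1 0 1 2 1 0 1 0]
  -> pairs=15 depth=3 groups=6 -> no
String 2 '[[]][[[][]][][][][]][][]': depth seq [1 2 1 0 1 2 3 2 3 2 1 2 1 2 1 2 1 2 1 0 1 0 1 0]
  -> pairs=12 depth=3 groups=4 -> no
String 3 '[][[][]][[[][][[]]]][[]][][]': depth seq [1 0 1 2 1 2 1 0 1 2 3 2 3 2 3 4 3 2 1 0 1 2 1 0 1 0 1 0]
  -> pairs=14 depth=4 groups=6 -> no
String 4 '[[[[[[]]]]][][][][][][]][]': depth seq [1 2 3 4 5 6 5 4 3 2 1 2 1 2 1 2 1 2 1 2 1 2 1 0 1 0]
  -> pairs=13 depth=6 groups=2 -> yes
String 5 '[][[]][[][][[]][]][][]': depth seq [1 0 1 2 1 0 1 2 1 2 1 2 3 2 1 2 1 0 1 0 1 0]
  -> pairs=11 depth=3 groups=5 -> no
String 6 '[][[][]][][][[][][[]][]][][][]': depth seq [1 0 1 2 1 2 1 0 1 0 1 0 1 2 1 2 1 2 3 2 1 2 1 0 1 0 1 0 1 0]
  -> pairs=15 depth=3 groups=8 -> no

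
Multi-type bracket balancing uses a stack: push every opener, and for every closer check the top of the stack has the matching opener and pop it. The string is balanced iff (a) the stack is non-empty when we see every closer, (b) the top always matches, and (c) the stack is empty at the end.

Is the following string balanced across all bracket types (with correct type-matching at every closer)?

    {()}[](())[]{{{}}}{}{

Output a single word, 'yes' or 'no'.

Answer: no

Derivation:
pos 0: push '{'; stack = {
pos 1: push '('; stack = {(
pos 2: ')' matches '('; pop; stack = {
pos 3: '}' matches '{'; pop; stack = (empty)
pos 4: push '['; stack = [
pos 5: ']' matches '['; pop; stack = (empty)
pos 6: push '('; stack = (
pos 7: push '('; stack = ((
pos 8: ')' matches '('; pop; stack = (
pos 9: ')' matches '('; pop; stack = (empty)
pos 10: push '['; stack = [
pos 11: ']' matches '['; pop; stack = (empty)
pos 12: push '{'; stack = {
pos 13: push '{'; stack = {{
pos 14: push '{'; stack = {{{
pos 15: '}' matches '{'; pop; stack = {{
pos 16: '}' matches '{'; pop; stack = {
pos 17: '}' matches '{'; pop; stack = (empty)
pos 18: push '{'; stack = {
pos 19: '}' matches '{'; pop; stack = (empty)
pos 20: push '{'; stack = {
end: stack still non-empty ({) → INVALID
Verdict: unclosed openers at end: { → no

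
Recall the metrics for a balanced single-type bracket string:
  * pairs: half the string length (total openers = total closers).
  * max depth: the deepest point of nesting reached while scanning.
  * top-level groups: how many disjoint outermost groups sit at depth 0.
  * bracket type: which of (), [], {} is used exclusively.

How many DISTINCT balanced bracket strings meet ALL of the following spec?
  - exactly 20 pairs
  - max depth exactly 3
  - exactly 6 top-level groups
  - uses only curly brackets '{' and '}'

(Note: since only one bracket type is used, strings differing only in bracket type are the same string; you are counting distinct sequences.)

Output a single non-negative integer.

Spec: pairs=20 depth=3 groups=6
Count(depth <= 3) = 10961664
Count(depth <= 2) = 11628
Count(depth == 3) = 10961664 - 11628 = 10950036

Answer: 10950036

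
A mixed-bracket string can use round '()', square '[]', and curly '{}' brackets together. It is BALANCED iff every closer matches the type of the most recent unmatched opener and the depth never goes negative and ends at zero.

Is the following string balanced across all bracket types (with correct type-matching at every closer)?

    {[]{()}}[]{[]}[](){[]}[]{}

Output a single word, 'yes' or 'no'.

Answer: yes

Derivation:
pos 0: push '{'; stack = {
pos 1: push '['; stack = {[
pos 2: ']' matches '['; pop; stack = {
pos 3: push '{'; stack = {{
pos 4: push '('; stack = {{(
pos 5: ')' matches '('; pop; stack = {{
pos 6: '}' matches '{'; pop; stack = {
pos 7: '}' matches '{'; pop; stack = (empty)
pos 8: push '['; stack = [
pos 9: ']' matches '['; pop; stack = (empty)
pos 10: push '{'; stack = {
pos 11: push '['; stack = {[
pos 12: ']' matches '['; pop; stack = {
pos 13: '}' matches '{'; pop; stack = (empty)
pos 14: push '['; stack = [
pos 15: ']' matches '['; pop; stack = (empty)
pos 16: push '('; stack = (
pos 17: ')' matches '('; pop; stack = (empty)
pos 18: push '{'; stack = {
pos 19: push '['; stack = {[
pos 20: ']' matches '['; pop; stack = {
pos 21: '}' matches '{'; pop; stack = (empty)
pos 22: push '['; stack = [
pos 23: ']' matches '['; pop; stack = (empty)
pos 24: push '{'; stack = {
pos 25: '}' matches '{'; pop; stack = (empty)
end: stack empty → VALID
Verdict: properly nested → yes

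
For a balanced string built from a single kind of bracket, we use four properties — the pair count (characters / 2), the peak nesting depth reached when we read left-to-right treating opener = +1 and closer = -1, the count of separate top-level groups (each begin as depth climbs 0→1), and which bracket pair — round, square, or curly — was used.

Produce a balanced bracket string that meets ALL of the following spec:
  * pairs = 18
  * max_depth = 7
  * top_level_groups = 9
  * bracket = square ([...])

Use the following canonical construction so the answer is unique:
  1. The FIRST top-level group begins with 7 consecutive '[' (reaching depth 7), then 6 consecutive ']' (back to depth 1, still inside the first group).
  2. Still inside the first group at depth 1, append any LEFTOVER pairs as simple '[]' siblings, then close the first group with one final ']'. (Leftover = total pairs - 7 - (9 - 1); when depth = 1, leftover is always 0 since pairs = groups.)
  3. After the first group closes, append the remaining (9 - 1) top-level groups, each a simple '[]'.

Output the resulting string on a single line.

Spec: pairs=18 depth=7 groups=9
Leftover pairs = 18 - 7 - (9-1) = 3
First group: deep chain of depth 7 + 3 sibling pairs
Remaining 8 groups: simple '[]' each

Answer: [[[[[[[]]]]]][][][]][][][][][][][][]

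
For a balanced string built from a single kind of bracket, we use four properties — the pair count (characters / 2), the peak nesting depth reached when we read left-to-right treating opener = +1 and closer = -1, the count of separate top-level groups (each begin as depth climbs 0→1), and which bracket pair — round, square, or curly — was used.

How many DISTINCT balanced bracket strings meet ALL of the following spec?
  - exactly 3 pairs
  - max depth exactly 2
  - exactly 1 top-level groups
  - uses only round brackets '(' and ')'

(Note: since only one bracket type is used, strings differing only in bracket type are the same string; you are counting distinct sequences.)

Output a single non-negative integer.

Answer: 1

Derivation:
Spec: pairs=3 depth=2 groups=1
Count(depth <= 2) = 1
Count(depth <= 1) = 0
Count(depth == 2) = 1 - 0 = 1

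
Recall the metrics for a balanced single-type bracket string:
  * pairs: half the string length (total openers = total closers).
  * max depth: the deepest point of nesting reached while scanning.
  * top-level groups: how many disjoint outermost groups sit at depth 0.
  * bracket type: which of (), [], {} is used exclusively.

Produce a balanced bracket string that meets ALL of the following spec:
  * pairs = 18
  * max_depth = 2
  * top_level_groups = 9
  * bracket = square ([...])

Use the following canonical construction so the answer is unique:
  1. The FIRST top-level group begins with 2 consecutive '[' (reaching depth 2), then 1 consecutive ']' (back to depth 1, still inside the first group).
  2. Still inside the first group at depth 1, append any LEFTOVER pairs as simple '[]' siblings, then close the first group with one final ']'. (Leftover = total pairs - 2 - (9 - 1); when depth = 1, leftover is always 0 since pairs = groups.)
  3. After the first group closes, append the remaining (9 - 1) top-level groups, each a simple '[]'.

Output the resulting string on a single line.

Answer: [[][][][][][][][][]][][][][][][][][]

Derivation:
Spec: pairs=18 depth=2 groups=9
Leftover pairs = 18 - 2 - (9-1) = 8
First group: deep chain of depth 2 + 8 sibling pairs
Remaining 8 groups: simple '[]' each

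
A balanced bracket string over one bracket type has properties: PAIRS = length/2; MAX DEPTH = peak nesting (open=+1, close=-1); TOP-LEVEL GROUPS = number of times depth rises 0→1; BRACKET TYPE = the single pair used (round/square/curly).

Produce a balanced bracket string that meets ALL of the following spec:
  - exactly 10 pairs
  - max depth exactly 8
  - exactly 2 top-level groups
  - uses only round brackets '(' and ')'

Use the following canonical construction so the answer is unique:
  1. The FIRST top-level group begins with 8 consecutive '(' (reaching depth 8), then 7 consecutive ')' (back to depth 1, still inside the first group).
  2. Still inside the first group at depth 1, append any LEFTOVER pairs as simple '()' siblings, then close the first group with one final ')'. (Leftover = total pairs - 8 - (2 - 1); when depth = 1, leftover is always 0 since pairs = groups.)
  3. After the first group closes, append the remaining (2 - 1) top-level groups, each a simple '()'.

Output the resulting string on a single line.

Answer: (((((((()))))))())()

Derivation:
Spec: pairs=10 depth=8 groups=2
Leftover pairs = 10 - 8 - (2-1) = 1
First group: deep chain of depth 8 + 1 sibling pairs
Remaining 1 groups: simple '()' each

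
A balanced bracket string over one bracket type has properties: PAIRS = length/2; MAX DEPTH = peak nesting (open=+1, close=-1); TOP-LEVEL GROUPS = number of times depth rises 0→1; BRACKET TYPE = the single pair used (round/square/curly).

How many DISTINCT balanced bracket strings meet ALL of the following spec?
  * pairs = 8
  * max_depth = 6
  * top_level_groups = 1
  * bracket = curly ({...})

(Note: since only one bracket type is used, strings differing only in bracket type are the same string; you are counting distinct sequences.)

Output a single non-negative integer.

Answer: 52

Derivation:
Spec: pairs=8 depth=6 groups=1
Count(depth <= 6) = 417
Count(depth <= 5) = 365
Count(depth == 6) = 417 - 365 = 52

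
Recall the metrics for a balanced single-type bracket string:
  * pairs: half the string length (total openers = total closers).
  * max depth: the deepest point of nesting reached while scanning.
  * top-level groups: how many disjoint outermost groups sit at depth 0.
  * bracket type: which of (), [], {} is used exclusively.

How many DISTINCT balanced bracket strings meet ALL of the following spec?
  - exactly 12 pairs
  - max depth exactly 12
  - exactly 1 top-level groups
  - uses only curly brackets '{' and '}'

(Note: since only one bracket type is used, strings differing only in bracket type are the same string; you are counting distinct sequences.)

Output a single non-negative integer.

Answer: 1

Derivation:
Spec: pairs=12 depth=12 groups=1
Count(depth <= 12) = 58786
Count(depth <= 11) = 58785
Count(depth == 12) = 58786 - 58785 = 1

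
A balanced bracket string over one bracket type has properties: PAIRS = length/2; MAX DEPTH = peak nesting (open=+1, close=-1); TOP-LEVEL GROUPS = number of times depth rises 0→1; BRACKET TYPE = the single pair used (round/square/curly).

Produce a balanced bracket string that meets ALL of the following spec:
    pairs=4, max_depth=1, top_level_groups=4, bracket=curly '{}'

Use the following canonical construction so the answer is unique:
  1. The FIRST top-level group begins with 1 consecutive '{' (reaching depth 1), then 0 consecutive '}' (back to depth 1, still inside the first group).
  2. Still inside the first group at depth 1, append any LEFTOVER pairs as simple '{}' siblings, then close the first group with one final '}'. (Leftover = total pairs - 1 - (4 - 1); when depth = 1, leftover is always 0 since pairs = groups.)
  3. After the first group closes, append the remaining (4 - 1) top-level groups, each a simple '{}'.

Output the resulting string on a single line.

Answer: {}{}{}{}

Derivation:
Spec: pairs=4 depth=1 groups=4
Leftover pairs = 4 - 1 - (4-1) = 0
First group: deep chain of depth 1 + 0 sibling pairs
Remaining 3 groups: simple '{}' each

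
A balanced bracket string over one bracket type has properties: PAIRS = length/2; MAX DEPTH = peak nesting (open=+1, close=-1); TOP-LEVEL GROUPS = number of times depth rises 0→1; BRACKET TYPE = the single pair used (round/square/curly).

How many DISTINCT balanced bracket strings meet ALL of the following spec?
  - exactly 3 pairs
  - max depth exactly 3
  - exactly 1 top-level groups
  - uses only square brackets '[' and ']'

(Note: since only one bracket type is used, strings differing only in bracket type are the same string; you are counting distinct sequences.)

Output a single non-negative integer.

Spec: pairs=3 depth=3 groups=1
Count(depth <= 3) = 2
Count(depth <= 2) = 1
Count(depth == 3) = 2 - 1 = 1

Answer: 1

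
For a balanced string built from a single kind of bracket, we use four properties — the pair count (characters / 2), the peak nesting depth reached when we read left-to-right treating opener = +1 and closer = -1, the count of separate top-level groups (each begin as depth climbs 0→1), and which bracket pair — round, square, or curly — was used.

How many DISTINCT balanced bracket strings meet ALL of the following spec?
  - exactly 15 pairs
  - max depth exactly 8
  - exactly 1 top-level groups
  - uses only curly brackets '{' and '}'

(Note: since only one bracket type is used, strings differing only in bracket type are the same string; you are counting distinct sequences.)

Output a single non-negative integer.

Spec: pairs=15 depth=8 groups=1
Count(depth <= 8) = 2473785
Count(depth <= 7) = 2145600
Count(depth == 8) = 2473785 - 2145600 = 328185

Answer: 328185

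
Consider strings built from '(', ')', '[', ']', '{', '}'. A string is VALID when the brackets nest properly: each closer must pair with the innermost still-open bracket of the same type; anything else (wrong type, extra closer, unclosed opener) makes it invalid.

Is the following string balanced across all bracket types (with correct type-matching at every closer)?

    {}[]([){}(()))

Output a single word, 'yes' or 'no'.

Answer: no

Derivation:
pos 0: push '{'; stack = {
pos 1: '}' matches '{'; pop; stack = (empty)
pos 2: push '['; stack = [
pos 3: ']' matches '['; pop; stack = (empty)
pos 4: push '('; stack = (
pos 5: push '['; stack = ([
pos 6: saw closer ')' but top of stack is '[' (expected ']') → INVALID
Verdict: type mismatch at position 6: ')' closes '[' → no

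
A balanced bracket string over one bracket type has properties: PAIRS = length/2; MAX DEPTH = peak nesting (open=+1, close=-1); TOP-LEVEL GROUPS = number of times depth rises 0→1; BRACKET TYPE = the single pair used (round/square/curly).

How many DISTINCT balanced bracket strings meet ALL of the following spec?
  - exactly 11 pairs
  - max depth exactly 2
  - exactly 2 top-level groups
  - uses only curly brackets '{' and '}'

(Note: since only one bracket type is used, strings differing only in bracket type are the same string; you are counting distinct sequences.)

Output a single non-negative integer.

Spec: pairs=11 depth=2 groups=2
Count(depth <= 2) = 10
Count(depth <= 1) = 0
Count(depth == 2) = 10 - 0 = 10

Answer: 10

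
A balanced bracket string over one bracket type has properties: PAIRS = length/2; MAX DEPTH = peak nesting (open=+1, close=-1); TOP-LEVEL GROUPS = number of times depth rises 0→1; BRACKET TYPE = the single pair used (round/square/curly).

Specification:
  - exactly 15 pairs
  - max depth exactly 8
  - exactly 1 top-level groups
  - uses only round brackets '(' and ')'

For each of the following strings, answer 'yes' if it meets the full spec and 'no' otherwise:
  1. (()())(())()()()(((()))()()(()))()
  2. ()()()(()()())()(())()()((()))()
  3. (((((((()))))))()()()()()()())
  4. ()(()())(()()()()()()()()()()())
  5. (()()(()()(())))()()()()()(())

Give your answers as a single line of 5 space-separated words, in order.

String 1 '(()())(())()()()(((()))()()(()))()': depth seq [1 2 1 2 1 0 1 2 1 0 1 0 1 0 1 0 1 2 3 4 3 2 1 2 1 2 1 2 3 2 1 0 1 0]
  -> pairs=17 depth=4 groups=7 -> no
String 2 '()()()(()()())()(())()()((()))()': depth seq [1 0 1 0 1 0 1 2 1 2 1 2 1 0 1 0 1 2 1 0 1 0 1 0 1 2 3 2 1 0 1 0]
  -> pairs=16 depth=3 groups=10 -> no
String 3 '(((((((()))))))()()()()()()())': depth seq [1 2 3 4 5 6 7 8 7 6 5 4 3 2 1 2 1 2 1 2 1 2 1 2 1 2 1 2 1 0]
  -> pairs=15 depth=8 groups=1 -> yes
String 4 '()(()())(()()()()()()()()()()())': depth seq [1 0 1 2 1 2 1 0 1 2 1 2 1 2 1 2 1 2 1 2 1 2 1 2 1 2 1 2 1 2 1 0]
  -> pairs=16 depth=2 groups=3 -> no
String 5 '(()()(()()(())))()()()()()(())': depth seq [1 2 1 2 1 2 3 2 3 2 3 4 3 2 1 0 1 0 1 0 1 0 1 0 1 0 1 2 1 0]
  -> pairs=15 depth=4 groups=7 -> no

Answer: no no yes no no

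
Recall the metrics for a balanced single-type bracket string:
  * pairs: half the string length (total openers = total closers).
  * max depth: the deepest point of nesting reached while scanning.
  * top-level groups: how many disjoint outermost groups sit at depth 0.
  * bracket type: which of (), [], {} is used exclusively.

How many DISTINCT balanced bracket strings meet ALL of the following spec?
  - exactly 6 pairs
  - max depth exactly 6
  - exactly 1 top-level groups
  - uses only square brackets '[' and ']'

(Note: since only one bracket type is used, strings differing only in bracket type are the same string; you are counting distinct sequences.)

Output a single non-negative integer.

Spec: pairs=6 depth=6 groups=1
Count(depth <= 6) = 42
Count(depth <= 5) = 41
Count(depth == 6) = 42 - 41 = 1

Answer: 1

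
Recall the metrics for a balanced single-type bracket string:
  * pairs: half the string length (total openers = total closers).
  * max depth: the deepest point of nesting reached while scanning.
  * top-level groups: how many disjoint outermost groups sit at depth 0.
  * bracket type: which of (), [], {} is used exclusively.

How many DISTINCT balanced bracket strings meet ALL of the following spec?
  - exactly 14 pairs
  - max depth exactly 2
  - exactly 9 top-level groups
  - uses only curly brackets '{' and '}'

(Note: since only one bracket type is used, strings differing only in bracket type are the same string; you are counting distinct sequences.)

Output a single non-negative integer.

Answer: 1287

Derivation:
Spec: pairs=14 depth=2 groups=9
Count(depth <= 2) = 1287
Count(depth <= 1) = 0
Count(depth == 2) = 1287 - 0 = 1287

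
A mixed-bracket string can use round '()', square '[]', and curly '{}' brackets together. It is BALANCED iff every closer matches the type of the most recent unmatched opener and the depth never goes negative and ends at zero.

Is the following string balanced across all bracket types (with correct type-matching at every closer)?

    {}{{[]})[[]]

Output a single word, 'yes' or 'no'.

pos 0: push '{'; stack = {
pos 1: '}' matches '{'; pop; stack = (empty)
pos 2: push '{'; stack = {
pos 3: push '{'; stack = {{
pos 4: push '['; stack = {{[
pos 5: ']' matches '['; pop; stack = {{
pos 6: '}' matches '{'; pop; stack = {
pos 7: saw closer ')' but top of stack is '{' (expected '}') → INVALID
Verdict: type mismatch at position 7: ')' closes '{' → no

Answer: no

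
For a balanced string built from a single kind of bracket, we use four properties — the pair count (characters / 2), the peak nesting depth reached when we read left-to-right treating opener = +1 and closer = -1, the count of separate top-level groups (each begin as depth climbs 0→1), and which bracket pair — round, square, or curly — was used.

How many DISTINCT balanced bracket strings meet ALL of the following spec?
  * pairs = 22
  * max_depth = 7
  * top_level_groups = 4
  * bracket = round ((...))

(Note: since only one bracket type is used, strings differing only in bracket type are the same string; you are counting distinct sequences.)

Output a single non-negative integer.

Answer: 2303156548

Derivation:
Spec: pairs=22 depth=7 groups=4
Count(depth <= 7) = 8872415968
Count(depth <= 6) = 6569259420
Count(depth == 7) = 8872415968 - 6569259420 = 2303156548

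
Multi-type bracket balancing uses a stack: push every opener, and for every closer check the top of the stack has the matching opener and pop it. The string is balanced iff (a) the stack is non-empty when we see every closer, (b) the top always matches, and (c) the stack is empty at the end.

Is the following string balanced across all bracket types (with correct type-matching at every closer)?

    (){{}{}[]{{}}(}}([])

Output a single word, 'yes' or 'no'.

pos 0: push '('; stack = (
pos 1: ')' matches '('; pop; stack = (empty)
pos 2: push '{'; stack = {
pos 3: push '{'; stack = {{
pos 4: '}' matches '{'; pop; stack = {
pos 5: push '{'; stack = {{
pos 6: '}' matches '{'; pop; stack = {
pos 7: push '['; stack = {[
pos 8: ']' matches '['; pop; stack = {
pos 9: push '{'; stack = {{
pos 10: push '{'; stack = {{{
pos 11: '}' matches '{'; pop; stack = {{
pos 12: '}' matches '{'; pop; stack = {
pos 13: push '('; stack = {(
pos 14: saw closer '}' but top of stack is '(' (expected ')') → INVALID
Verdict: type mismatch at position 14: '}' closes '(' → no

Answer: no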